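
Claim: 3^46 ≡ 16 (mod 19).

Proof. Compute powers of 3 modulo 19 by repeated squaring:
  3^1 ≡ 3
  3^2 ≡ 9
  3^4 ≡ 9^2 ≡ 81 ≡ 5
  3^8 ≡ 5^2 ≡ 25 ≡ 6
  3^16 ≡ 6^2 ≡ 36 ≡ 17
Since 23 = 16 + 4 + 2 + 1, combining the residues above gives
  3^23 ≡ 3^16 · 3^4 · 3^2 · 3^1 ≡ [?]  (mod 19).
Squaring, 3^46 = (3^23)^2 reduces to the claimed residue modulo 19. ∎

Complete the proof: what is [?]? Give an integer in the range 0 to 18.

Multiply the listed residues: 17 · 5 · 9 · 3 = 85 → 765 → 2295.
Reducing modulo 19: 2295 = 120·19 + 15, so 3^23 ≡ 15.

15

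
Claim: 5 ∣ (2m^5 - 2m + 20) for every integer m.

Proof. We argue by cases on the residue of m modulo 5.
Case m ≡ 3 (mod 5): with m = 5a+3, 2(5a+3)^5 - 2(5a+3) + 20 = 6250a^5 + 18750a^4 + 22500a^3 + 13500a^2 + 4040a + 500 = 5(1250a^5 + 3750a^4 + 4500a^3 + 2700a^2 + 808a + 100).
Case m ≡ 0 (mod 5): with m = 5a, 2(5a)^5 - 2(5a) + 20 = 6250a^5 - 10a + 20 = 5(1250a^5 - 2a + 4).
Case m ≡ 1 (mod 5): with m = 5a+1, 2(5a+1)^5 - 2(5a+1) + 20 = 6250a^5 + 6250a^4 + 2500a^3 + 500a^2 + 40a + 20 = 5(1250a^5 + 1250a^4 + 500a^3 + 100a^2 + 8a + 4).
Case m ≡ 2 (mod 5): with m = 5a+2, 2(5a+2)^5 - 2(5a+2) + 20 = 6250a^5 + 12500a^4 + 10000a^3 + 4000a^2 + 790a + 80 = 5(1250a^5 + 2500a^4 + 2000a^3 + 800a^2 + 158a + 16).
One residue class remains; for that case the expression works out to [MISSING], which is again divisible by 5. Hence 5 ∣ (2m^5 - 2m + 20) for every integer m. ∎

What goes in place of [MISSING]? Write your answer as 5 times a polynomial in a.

5(1250a^5 + 5000a^4 + 8000a^3 + 6400a^2 + 2558a + 412)

The residues treated are {3, 0, 1, 2}, so the missing case is m ≡ 4 (mod 5); write m = 5a+4.
Then 2(5a+4)^5 - 2(5a+4) + 20 = 6250a^5 + 25000a^4 + 40000a^3 + 32000a^2 + 12790a + 2060 = 5(1250a^5 + 5000a^4 + 8000a^3 + 6400a^2 + 2558a + 412).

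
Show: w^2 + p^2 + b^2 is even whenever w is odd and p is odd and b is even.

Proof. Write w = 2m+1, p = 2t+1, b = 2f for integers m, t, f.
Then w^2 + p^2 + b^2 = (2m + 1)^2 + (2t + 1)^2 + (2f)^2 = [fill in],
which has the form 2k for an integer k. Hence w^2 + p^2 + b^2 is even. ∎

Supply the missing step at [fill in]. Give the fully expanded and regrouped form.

Expanding: (2m + 1)^2 + (2t + 1)^2 + (2f)^2 = 4f^2 + 4m^2 + 4m + 4t^2 + 4t + 2.
Every term is even; pulling out the factor of 2 gives 2(2f^2 + 2m^2 + 2m + 2t^2 + 2t + 1).

2(2f^2 + 2m^2 + 2m + 2t^2 + 2t + 1)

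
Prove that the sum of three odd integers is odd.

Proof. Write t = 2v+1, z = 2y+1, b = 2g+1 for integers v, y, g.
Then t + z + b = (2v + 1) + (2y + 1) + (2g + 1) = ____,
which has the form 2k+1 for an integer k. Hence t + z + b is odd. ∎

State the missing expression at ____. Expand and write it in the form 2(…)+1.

(2v + 1) + (2y + 1) + (2g + 1) = 2g + 2v + 2y + 3
= 2(g + v + y + 1) + 1.
Since g + v + y + 1 is an integer, the sum is of the form 2k+1 for an integer k.

2(g + v + y + 1) + 1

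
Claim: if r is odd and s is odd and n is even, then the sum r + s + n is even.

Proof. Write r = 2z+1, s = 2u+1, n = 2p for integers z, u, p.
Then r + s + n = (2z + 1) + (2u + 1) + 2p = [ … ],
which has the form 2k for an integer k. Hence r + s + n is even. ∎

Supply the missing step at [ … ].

(2z + 1) + (2u + 1) + 2p = 2p + 2u + 2z + 2
= 2(p + u + z + 1).
Since p + u + z + 1 is an integer, the sum is of the form 2k for an integer k.

2(p + u + z + 1)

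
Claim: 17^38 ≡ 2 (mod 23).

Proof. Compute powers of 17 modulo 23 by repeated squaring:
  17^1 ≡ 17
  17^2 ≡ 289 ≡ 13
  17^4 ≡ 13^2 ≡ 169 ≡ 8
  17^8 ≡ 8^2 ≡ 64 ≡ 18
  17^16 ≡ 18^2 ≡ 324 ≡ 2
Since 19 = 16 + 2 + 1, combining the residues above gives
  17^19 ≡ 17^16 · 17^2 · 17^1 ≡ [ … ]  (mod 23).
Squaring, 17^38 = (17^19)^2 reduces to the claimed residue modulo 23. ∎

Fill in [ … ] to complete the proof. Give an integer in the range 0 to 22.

Multiply the listed residues: 2 · 13 · 17 = 26 → 442.
Reducing modulo 23: 442 = 19·23 + 5, so 17^19 ≡ 5.

5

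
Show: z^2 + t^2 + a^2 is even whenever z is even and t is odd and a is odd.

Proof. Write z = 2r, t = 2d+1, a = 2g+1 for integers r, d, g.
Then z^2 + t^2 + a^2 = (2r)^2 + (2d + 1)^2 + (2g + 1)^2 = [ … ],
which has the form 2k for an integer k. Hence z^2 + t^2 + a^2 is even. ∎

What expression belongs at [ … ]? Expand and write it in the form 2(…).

2(2d^2 + 2d + 2g^2 + 2g + 2r^2 + 1)

(2r)^2 + (2d + 1)^2 + (2g + 1)^2 = 4d^2 + 4d + 4g^2 + 4g + 4r^2 + 2
= 2(2d^2 + 2d + 2g^2 + 2g + 2r^2 + 1).
Since 2d^2 + 2d + 2g^2 + 2g + 2r^2 + 1 is an integer, the sum of squares is of the form 2k for an integer k.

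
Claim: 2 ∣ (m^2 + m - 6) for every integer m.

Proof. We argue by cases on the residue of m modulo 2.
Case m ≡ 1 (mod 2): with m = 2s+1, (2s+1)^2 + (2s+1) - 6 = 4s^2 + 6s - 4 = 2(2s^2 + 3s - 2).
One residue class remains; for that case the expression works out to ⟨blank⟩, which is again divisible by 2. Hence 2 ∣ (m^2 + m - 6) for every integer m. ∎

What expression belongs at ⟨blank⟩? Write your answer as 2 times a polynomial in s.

The residues treated are {1}, so the missing case is m ≡ 0 (mod 2); write m = 2s.
Then (2s)^2 + (2s) - 6 = 4s^2 + 2s - 6 = 2(2s^2 + s - 3).

2(2s^2 + s - 3)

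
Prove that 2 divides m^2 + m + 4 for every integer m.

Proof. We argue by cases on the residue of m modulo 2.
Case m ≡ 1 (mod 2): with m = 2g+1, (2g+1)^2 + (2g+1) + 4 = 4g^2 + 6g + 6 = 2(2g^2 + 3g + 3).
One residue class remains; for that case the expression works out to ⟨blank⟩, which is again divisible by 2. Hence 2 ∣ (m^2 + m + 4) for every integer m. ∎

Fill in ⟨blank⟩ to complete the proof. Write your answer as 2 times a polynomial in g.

Only m ≡ 0 (mod 2) is unaccounted for. Put m = 2g:
(2g)^2 + (2g) + 4 expands to 4g^2 + 2g + 4,
and factoring out 2 leaves 2(2g^2 + g + 2).

2(2g^2 + g + 2)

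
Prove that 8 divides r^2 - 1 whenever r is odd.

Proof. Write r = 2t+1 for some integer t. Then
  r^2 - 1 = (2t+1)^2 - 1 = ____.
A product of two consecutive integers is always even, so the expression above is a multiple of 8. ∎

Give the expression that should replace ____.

(2t+1)^2 - 1 = 4t^2 + 4t + 1 - 1 = 4t^2 + 4t = 4t(t+1).
Since t and t+1 are consecutive, t(t+1) is even, and 4·(even) is a multiple of 8.

4t(t + 1)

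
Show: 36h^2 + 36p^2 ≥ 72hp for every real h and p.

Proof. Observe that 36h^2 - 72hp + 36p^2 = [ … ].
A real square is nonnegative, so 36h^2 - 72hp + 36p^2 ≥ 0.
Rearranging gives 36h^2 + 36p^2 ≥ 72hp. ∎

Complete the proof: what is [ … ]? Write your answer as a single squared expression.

(6h - 6p)^2

The leading and trailing coefficients are 6^2 and 6^2, and 72 = 2·6·6, so the trinomial is (6h - 6p)^2.
Hence 36h^2 - 72hp + 36p^2 ≥ 0.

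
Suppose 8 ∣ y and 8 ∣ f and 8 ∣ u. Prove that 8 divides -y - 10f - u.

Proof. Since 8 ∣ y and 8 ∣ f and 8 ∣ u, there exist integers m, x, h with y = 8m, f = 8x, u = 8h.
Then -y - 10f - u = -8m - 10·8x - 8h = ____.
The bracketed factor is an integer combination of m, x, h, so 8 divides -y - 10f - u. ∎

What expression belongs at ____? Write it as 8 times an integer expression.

Each term has a factor of 8: -8m - 10·8x - 8h = 8·(-h - m - 10x).
Since -h - m - 10x is an integer, 8 ∣ (-y - 10f - u).

8(-h - m - 10x)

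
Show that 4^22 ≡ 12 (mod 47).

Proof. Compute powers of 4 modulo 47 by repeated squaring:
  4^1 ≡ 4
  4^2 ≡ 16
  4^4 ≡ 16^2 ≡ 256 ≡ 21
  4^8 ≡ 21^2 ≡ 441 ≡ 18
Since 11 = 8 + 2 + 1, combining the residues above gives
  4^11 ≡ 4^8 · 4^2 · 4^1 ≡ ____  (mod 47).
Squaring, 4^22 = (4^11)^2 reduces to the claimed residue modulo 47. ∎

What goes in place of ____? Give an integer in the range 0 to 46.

24

4^8 · 4^2 · 4^1 ≡ 18 · 16 · 4 = 1152.
1152 mod 47 = 24, so 4^11 ≡ 24 (mod 47).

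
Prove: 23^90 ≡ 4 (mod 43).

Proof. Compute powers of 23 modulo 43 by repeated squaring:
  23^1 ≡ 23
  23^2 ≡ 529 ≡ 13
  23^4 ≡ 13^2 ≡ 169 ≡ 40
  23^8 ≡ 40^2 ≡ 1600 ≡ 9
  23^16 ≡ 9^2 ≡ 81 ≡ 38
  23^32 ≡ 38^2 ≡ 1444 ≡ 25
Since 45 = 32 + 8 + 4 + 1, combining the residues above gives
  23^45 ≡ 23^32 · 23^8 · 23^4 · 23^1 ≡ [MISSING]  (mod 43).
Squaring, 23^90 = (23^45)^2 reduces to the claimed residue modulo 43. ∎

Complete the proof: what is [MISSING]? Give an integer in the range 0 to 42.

23^32 · 23^8 · 23^4 · 23^1 ≡ 25 · 9 · 40 · 23 = 207000.
207000 mod 43 = 41, so 23^45 ≡ 41 (mod 43).

41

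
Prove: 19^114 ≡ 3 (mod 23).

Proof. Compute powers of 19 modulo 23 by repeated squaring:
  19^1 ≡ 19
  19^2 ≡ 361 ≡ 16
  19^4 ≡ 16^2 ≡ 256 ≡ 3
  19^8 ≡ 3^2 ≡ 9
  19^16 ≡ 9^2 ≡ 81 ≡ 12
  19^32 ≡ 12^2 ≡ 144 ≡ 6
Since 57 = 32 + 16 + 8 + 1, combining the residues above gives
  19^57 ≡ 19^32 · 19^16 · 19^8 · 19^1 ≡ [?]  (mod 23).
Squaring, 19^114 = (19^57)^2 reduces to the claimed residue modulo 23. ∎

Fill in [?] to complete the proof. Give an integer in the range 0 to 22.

7

19^32 · 19^16 · 19^8 · 19^1 ≡ 6 · 12 · 9 · 19 = 12312.
12312 mod 23 = 7, so 19^57 ≡ 7 (mod 23).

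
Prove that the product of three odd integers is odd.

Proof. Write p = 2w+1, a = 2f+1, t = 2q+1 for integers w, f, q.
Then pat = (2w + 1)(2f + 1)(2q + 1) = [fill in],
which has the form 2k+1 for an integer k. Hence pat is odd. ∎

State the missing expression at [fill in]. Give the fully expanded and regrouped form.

Expanding: (2w + 1)(2f + 1)(2q + 1) = 8fqw + 4fq + 4fw + 2f + 4qw + 2q + 2w + 1.
Every term except the constant is even, so this is 2(4fqw + 2fq + 2fw + f + 2qw + q + w) + 1,
and 4fqw + 2fq + 2fw + f + 2qw + q + w ∈ ℤ gives the required form.

2(4fqw + 2fq + 2fw + f + 2qw + q + w) + 1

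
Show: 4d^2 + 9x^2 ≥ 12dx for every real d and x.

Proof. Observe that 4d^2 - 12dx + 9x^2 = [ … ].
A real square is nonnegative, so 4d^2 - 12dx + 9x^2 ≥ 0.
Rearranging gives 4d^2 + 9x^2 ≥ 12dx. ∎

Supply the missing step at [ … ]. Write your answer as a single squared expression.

4d^2 - 12dx + 9x^2 is a perfect-square trinomial: the outer terms are (2d)^2 and (3x)^2, and the cross term is -2·2d·3x.
So 4d^2 - 12dx + 9x^2 = (2d - 3x)^2 ≥ 0.

(2d - 3x)^2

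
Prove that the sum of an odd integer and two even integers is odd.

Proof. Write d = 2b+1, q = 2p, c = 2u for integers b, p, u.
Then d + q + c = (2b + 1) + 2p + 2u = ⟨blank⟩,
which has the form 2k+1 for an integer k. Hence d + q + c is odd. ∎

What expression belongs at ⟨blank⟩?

(2b + 1) + 2p + 2u = 2b + 2p + 2u + 1
= 2(b + p + u) + 1.
Since b + p + u is an integer, the sum is of the form 2k+1 for an integer k.

2(b + p + u) + 1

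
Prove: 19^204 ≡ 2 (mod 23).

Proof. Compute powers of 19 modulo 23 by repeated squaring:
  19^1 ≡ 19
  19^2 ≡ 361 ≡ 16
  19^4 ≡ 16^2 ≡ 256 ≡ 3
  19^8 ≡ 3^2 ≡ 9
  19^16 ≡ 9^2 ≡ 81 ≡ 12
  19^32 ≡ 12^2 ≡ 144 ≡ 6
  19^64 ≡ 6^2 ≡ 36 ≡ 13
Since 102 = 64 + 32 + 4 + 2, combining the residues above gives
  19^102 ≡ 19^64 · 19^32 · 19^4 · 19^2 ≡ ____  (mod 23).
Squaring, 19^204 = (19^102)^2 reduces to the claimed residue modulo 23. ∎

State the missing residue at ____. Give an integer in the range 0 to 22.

18

19^64 · 19^32 · 19^4 · 19^2 ≡ 13 · 6 · 3 · 16 = 3744.
3744 mod 23 = 18, so 19^102 ≡ 18 (mod 23).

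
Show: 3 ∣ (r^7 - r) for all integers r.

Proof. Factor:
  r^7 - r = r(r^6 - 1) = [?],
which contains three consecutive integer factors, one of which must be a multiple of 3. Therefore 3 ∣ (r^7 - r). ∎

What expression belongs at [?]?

r^6 - 1 = (r^2 - 1)(r^4 + r^2 + 1), and r^2 - 1 = (r-1)(r+1).
So r(r^6 - 1) = (r - 1)r(r + 1)(r^4 + r^2 + 1).

(r - 1)r(r + 1)(r^4 + r^2 + 1)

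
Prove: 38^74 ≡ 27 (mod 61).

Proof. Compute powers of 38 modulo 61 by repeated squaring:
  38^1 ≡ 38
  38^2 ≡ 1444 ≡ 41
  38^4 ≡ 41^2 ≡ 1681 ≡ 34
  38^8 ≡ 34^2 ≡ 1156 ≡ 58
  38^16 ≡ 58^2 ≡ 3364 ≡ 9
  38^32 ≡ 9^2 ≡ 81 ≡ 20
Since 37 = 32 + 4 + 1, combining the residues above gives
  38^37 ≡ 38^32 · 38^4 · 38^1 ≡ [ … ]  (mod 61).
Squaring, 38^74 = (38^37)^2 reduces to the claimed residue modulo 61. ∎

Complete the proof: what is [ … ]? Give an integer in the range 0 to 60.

37

38^32 · 38^4 · 38^1 ≡ 20 · 34 · 38 = 25840.
25840 mod 61 = 37, so 38^37 ≡ 37 (mod 61).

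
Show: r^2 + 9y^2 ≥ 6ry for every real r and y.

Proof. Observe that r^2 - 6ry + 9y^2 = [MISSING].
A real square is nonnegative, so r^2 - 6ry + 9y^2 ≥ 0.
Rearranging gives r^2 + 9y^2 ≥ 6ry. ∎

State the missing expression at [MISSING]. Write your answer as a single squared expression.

r^2 - 6ry + 9y^2 is a perfect-square trinomial: the outer terms are (r)^2 and (3y)^2, and the cross term is -2·r·3y.
So r^2 - 6ry + 9y^2 = (r - 3y)^2 ≥ 0.

(r - 3y)^2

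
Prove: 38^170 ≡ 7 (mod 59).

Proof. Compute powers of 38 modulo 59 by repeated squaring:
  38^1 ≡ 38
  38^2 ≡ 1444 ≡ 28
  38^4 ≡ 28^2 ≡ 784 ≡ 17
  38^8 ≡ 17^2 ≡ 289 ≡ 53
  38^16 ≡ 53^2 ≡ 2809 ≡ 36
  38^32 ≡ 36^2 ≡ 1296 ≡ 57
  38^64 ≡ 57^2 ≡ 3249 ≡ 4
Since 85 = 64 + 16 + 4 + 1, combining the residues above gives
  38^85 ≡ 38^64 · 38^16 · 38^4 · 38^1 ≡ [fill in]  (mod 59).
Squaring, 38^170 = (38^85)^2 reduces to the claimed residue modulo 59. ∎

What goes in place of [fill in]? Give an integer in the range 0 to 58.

Multiply the listed residues: 4 · 36 · 17 · 38 = 144 → 2448 → 93024.
Reducing modulo 59: 93024 = 1576·59 + 40, so 38^85 ≡ 40.

40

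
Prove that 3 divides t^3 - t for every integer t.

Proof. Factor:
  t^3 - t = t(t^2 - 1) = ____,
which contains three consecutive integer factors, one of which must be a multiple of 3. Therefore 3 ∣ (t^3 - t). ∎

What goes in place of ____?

(t - 1)t(t + 1)

t(t^2 - 1) = t(t - 1)(t + 1) = (t - 1)t(t + 1).
These three factors are consecutive integers, so their product is divisible by 3.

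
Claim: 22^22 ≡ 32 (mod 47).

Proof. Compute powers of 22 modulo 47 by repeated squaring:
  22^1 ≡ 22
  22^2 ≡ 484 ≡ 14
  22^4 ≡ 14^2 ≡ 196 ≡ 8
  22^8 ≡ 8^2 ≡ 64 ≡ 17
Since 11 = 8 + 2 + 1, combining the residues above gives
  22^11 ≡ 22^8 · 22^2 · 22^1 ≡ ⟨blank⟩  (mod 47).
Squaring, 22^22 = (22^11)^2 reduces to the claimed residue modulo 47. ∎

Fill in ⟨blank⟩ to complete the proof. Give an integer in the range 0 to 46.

22^8 · 22^2 · 22^1 ≡ 17 · 14 · 22 = 5236.
5236 mod 47 = 19, so 22^11 ≡ 19 (mod 47).

19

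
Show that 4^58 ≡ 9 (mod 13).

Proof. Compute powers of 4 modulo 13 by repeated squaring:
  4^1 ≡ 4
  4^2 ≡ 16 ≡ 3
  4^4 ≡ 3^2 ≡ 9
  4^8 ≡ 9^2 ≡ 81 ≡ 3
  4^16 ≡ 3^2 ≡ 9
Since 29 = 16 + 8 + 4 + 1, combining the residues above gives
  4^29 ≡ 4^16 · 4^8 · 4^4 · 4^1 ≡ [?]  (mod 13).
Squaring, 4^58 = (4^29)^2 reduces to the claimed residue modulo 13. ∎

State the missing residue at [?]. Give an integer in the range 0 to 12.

10

4^16 · 4^8 · 4^4 · 4^1 ≡ 9 · 3 · 9 · 4 = 972.
972 mod 13 = 10, so 4^29 ≡ 10 (mod 13).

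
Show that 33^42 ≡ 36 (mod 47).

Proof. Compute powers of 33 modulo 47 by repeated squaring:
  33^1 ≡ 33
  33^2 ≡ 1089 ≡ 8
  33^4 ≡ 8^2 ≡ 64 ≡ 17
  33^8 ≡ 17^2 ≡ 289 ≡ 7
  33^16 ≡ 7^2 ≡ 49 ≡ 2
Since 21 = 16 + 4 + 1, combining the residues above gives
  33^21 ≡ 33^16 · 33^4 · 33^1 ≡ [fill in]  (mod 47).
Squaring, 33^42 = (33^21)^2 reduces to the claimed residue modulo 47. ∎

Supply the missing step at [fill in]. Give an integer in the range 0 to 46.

41

Multiply the listed residues: 2 · 17 · 33 = 34 → 1122.
Reducing modulo 47: 1122 = 23·47 + 41, so 33^21 ≡ 41.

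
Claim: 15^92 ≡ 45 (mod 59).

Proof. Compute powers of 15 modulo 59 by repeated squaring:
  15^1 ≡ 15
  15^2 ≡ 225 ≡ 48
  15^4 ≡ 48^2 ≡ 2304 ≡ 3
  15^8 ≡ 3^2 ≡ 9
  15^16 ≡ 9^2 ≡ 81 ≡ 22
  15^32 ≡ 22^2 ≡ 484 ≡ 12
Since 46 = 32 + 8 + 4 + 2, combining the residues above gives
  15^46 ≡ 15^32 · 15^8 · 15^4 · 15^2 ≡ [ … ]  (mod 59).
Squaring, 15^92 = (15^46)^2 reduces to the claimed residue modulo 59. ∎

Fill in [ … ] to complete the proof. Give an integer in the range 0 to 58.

15^32 · 15^8 · 15^4 · 15^2 ≡ 12 · 9 · 3 · 48 = 15552.
15552 mod 59 = 35, so 15^46 ≡ 35 (mod 59).

35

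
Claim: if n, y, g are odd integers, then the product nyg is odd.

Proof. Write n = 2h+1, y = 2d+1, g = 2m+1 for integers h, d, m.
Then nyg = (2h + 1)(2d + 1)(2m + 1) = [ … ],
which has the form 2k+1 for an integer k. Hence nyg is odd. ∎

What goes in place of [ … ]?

2(4dhm + 2dh + 2dm + d + 2hm + h + m) + 1

Expanding: (2h + 1)(2d + 1)(2m + 1) = 8dhm + 4dh + 4dm + 2d + 4hm + 2h + 2m + 1.
Every term except the constant is even, so this is 2(4dhm + 2dh + 2dm + d + 2hm + h + m) + 1,
and 4dhm + 2dh + 2dm + d + 2hm + h + m ∈ ℤ gives the required form.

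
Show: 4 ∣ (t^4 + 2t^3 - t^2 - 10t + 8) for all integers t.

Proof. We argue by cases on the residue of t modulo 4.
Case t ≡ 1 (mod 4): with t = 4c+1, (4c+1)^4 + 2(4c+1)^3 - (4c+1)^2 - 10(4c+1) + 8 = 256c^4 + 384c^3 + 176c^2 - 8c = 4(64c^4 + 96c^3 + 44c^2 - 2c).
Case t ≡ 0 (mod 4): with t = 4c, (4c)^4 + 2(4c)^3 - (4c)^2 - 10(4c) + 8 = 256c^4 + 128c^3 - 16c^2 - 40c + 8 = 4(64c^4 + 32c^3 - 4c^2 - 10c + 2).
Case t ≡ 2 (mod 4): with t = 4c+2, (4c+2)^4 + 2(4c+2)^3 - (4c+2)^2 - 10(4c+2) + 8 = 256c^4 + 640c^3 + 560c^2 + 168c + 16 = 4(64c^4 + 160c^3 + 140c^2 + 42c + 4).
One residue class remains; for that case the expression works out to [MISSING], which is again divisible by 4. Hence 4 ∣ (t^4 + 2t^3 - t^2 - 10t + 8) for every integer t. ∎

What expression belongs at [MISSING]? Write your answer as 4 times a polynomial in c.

4(64c^4 + 224c^3 + 284c^2 + 146c + 26)

Only t ≡ 3 (mod 4) is unaccounted for. Put t = 4c+3:
(4c+3)^4 + 2(4c+3)^3 - (4c+3)^2 - 10(4c+3) + 8 expands to 256c^4 + 896c^3 + 1136c^2 + 584c + 104,
and factoring out 4 leaves 4(64c^4 + 224c^3 + 284c^2 + 146c + 26).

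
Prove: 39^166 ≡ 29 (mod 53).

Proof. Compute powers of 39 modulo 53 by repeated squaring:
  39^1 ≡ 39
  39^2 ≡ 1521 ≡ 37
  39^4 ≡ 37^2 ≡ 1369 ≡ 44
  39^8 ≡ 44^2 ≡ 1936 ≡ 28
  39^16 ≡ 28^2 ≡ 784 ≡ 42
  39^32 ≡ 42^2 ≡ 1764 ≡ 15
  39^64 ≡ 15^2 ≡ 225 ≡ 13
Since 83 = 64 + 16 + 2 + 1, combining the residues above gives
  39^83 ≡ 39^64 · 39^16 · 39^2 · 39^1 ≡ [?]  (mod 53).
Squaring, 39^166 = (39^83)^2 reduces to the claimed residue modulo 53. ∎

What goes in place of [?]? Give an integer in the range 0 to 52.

33

Multiply the listed residues: 13 · 42 · 37 · 39 = 546 → 20202 → 787878.
Reducing modulo 53: 787878 = 14865·53 + 33, so 39^83 ≡ 33.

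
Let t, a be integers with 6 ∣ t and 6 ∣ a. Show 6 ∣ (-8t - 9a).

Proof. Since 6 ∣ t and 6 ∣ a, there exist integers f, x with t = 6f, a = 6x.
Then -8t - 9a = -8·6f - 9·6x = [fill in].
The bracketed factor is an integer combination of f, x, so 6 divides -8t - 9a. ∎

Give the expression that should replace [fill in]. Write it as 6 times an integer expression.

Pull the common 6 out of every term: -8·6f - 9·6x = 6(-8f - 9x).
-8f - 9x is an integer, which exhibits the divisibility.

6(-8f - 9x)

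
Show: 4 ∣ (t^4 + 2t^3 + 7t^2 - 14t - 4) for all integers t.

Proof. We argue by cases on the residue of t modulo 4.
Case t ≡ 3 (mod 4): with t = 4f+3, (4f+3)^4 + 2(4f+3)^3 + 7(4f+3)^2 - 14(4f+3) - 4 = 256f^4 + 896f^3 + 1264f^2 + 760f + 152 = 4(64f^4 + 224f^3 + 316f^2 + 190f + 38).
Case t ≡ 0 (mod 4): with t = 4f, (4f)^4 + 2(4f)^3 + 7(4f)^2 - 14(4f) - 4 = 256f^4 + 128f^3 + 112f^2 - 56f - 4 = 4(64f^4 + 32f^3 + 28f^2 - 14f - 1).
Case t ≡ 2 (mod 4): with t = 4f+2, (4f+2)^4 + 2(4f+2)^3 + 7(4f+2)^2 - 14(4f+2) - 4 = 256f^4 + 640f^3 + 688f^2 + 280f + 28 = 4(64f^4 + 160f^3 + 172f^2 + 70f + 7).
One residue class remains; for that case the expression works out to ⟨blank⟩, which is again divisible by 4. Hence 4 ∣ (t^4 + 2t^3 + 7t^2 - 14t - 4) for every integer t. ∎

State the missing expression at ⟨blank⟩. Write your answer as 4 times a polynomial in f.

The residues treated are {3, 0, 2}, so the missing case is t ≡ 1 (mod 4); write t = 4f+1.
Then (4f+1)^4 + 2(4f+1)^3 + 7(4f+1)^2 - 14(4f+1) - 4 = 256f^4 + 384f^3 + 304f^2 + 40f - 8 = 4(64f^4 + 96f^3 + 76f^2 + 10f - 2).

4(64f^4 + 96f^3 + 76f^2 + 10f - 2)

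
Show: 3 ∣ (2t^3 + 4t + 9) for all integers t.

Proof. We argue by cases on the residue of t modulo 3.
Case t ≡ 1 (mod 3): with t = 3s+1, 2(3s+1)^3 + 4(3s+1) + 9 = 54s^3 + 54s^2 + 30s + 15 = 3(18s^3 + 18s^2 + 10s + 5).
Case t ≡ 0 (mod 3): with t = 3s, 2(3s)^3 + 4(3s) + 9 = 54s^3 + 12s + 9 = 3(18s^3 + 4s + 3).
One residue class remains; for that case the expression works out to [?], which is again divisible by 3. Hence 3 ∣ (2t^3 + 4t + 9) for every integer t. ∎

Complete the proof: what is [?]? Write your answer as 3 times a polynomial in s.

The residues treated are {1, 0}, so the missing case is t ≡ 2 (mod 3); write t = 3s+2.
Then 2(3s+2)^3 + 4(3s+2) + 9 = 54s^3 + 108s^2 + 84s + 33 = 3(18s^3 + 36s^2 + 28s + 11).

3(18s^3 + 36s^2 + 28s + 11)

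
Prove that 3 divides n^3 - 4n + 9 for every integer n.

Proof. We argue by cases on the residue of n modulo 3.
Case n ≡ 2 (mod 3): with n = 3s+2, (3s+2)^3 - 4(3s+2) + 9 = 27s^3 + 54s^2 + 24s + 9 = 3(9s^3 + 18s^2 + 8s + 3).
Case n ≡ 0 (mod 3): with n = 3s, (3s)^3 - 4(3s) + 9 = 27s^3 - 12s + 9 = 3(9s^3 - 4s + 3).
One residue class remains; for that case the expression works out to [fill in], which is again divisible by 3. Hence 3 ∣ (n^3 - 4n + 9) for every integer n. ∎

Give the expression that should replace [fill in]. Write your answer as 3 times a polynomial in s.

3(9s^3 + 9s^2 - s + 2)

Only n ≡ 1 (mod 3) is unaccounted for. Put n = 3s+1:
(3s+1)^3 - 4(3s+1) + 9 expands to 27s^3 + 27s^2 - 3s + 6,
and factoring out 3 leaves 3(9s^3 + 9s^2 - s + 2).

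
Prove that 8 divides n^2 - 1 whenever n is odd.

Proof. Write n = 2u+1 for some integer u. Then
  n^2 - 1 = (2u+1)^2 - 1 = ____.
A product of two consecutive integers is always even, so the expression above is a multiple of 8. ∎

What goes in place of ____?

(2u+1)^2 - 1 = 4u^2 + 4u + 1 - 1 = 4u^2 + 4u = 4u(u+1).
Since u and u+1 are consecutive, u(u+1) is even, and 4·(even) is a multiple of 8.

4u(u + 1)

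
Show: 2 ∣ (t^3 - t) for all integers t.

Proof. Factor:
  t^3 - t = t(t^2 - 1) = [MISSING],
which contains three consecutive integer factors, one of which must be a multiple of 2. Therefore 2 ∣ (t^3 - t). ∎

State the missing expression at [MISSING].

t(t^2 - 1) = t(t - 1)(t + 1) = (t - 1)t(t + 1).
These three factors are consecutive integers, so their product is divisible by 2.

(t - 1)t(t + 1)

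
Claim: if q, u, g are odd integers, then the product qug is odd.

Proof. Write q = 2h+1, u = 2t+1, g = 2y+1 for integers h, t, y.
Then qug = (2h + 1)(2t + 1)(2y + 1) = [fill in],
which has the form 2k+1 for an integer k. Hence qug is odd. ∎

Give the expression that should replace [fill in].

(2h + 1)(2t + 1)(2y + 1) = 8hty + 4ht + 4hy + 2h + 4ty + 2t + 2y + 1
= 2(4hty + 2ht + 2hy + h + 2ty + t + y) + 1.
Since 4hty + 2ht + 2hy + h + 2ty + t + y is an integer, the product is of the form 2k+1 for an integer k.

2(4hty + 2ht + 2hy + h + 2ty + t + y) + 1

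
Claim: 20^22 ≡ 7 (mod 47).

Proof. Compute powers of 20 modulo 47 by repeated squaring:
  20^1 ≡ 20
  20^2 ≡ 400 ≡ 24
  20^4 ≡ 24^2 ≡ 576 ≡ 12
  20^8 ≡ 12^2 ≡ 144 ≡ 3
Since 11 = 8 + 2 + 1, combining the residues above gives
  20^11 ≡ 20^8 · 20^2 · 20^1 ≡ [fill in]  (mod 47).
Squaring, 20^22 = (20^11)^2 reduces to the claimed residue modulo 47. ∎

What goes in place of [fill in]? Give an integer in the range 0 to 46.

30

Multiply the listed residues: 3 · 24 · 20 = 72 → 1440.
Reducing modulo 47: 1440 = 30·47 + 30, so 20^11 ≡ 30.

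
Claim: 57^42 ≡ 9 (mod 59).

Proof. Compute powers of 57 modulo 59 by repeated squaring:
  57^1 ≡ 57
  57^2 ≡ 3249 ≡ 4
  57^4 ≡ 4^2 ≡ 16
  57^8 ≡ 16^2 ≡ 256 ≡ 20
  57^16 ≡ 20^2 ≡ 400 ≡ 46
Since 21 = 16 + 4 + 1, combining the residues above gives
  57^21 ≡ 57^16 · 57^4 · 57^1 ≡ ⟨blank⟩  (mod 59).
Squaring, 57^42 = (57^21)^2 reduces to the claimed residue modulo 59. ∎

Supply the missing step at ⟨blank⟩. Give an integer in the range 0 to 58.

3

57^16 · 57^4 · 57^1 ≡ 46 · 16 · 57 = 41952.
41952 mod 59 = 3, so 57^21 ≡ 3 (mod 59).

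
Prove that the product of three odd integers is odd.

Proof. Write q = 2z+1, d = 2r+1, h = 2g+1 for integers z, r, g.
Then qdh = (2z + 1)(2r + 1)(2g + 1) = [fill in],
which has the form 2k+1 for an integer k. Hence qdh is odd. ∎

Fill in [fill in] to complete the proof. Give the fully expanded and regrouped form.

(2z + 1)(2r + 1)(2g + 1) = 8grz + 4gr + 4gz + 2g + 4rz + 2r + 2z + 1
= 2(4grz + 2gr + 2gz + g + 2rz + r + z) + 1.
Since 4grz + 2gr + 2gz + g + 2rz + r + z is an integer, the product is of the form 2k+1 for an integer k.

2(4grz + 2gr + 2gz + g + 2rz + r + z) + 1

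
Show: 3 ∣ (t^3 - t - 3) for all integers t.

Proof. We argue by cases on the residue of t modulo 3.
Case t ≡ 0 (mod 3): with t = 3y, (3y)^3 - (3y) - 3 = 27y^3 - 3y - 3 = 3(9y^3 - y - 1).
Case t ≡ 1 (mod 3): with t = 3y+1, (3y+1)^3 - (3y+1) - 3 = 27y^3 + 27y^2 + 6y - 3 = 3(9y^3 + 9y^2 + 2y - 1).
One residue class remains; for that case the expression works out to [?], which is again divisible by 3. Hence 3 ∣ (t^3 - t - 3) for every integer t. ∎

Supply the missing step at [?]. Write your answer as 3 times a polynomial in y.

3(9y^3 + 18y^2 + 11y + 1)

Only t ≡ 2 (mod 3) is unaccounted for. Put t = 3y+2:
(3y+2)^3 - (3y+2) - 3 expands to 27y^3 + 54y^2 + 33y + 3,
and factoring out 3 leaves 3(9y^3 + 18y^2 + 11y + 1).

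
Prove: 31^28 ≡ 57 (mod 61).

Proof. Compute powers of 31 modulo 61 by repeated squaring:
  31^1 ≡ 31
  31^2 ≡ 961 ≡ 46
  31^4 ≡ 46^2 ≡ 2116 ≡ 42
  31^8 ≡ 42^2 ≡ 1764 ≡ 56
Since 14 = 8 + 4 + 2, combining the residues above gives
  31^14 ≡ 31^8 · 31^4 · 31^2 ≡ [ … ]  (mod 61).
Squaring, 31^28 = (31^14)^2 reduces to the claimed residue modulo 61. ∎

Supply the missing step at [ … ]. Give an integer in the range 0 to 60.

31^8 · 31^4 · 31^2 ≡ 56 · 42 · 46 = 108192.
108192 mod 61 = 39, so 31^14 ≡ 39 (mod 61).

39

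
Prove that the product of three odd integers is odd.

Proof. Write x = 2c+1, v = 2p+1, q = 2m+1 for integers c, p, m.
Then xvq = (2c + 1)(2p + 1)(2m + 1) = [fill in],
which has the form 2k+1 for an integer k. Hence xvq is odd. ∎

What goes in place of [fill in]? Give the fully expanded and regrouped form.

2(4cmp + 2cm + 2cp + c + 2mp + m + p) + 1

(2c + 1)(2p + 1)(2m + 1) = 8cmp + 4cm + 4cp + 2c + 4mp + 2m + 2p + 1
= 2(4cmp + 2cm + 2cp + c + 2mp + m + p) + 1.
Since 4cmp + 2cm + 2cp + c + 2mp + m + p is an integer, the product is of the form 2k+1 for an integer k.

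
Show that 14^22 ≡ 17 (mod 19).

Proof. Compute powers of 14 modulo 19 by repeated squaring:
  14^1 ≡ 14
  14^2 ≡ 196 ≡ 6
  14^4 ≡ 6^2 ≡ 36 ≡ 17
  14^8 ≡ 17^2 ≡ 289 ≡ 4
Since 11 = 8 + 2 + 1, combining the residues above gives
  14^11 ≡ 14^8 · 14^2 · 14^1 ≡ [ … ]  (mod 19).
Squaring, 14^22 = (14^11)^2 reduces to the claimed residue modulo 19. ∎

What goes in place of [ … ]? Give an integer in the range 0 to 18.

14^8 · 14^2 · 14^1 ≡ 4 · 6 · 14 = 336.
336 mod 19 = 13, so 14^11 ≡ 13 (mod 19).

13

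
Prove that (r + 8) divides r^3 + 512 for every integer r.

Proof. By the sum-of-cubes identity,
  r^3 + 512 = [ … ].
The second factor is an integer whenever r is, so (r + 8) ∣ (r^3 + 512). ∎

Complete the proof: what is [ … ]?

(r + 8)(r^2 - 8r + 64)

Polynomial division of r^3 + 512 by r + 8 leaves remainder 0 and quotient r^2 - 8r + 64.
Hence r^3 + 512 = (r + 8)(r^2 - 8r + 64).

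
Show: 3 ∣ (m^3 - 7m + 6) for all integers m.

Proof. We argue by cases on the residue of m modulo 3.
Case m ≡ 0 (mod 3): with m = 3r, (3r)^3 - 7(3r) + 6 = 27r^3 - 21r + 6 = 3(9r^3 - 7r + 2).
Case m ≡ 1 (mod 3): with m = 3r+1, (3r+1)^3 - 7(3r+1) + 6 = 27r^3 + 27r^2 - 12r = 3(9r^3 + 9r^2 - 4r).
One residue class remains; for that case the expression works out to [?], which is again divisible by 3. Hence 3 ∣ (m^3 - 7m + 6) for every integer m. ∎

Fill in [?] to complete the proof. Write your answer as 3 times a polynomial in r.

3(9r^3 + 18r^2 + 5r)

Only m ≡ 2 (mod 3) is unaccounted for. Put m = 3r+2:
(3r+2)^3 - 7(3r+2) + 6 expands to 27r^3 + 54r^2 + 15r,
and factoring out 3 leaves 3(9r^3 + 18r^2 + 5r).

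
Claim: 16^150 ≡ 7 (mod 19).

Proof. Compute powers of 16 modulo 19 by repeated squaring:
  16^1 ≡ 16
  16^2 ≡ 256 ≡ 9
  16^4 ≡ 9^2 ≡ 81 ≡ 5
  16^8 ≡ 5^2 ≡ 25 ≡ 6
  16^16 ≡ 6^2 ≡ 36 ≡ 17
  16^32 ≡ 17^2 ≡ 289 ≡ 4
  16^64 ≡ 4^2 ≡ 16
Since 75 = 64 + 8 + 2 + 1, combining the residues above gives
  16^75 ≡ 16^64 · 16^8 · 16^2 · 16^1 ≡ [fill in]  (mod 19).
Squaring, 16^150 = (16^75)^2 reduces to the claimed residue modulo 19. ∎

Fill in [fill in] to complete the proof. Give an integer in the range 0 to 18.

16^64 · 16^8 · 16^2 · 16^1 ≡ 16 · 6 · 9 · 16 = 13824.
13824 mod 19 = 11, so 16^75 ≡ 11 (mod 19).

11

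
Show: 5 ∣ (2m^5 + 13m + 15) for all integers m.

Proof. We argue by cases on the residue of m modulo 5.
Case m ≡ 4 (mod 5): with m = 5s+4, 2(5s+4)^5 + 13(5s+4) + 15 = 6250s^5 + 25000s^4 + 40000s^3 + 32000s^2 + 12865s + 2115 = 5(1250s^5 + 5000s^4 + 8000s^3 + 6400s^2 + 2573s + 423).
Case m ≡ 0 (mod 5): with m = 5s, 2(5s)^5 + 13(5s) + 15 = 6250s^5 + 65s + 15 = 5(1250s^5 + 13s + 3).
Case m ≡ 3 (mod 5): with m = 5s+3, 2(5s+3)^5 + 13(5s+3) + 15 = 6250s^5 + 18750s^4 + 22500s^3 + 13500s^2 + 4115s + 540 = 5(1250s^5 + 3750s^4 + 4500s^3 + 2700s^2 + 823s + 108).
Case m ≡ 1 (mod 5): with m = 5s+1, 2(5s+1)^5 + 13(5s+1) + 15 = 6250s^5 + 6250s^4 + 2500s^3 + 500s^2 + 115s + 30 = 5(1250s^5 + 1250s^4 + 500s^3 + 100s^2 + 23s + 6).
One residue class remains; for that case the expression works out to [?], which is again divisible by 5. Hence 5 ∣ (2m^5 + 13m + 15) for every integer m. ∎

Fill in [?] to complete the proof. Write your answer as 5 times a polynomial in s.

The residues treated are {4, 0, 3, 1}, so the missing case is m ≡ 2 (mod 5); write m = 5s+2.
Then 2(5s+2)^5 + 13(5s+2) + 15 = 6250s^5 + 12500s^4 + 10000s^3 + 4000s^2 + 865s + 105 = 5(1250s^5 + 2500s^4 + 2000s^3 + 800s^2 + 173s + 21).

5(1250s^5 + 2500s^4 + 2000s^3 + 800s^2 + 173s + 21)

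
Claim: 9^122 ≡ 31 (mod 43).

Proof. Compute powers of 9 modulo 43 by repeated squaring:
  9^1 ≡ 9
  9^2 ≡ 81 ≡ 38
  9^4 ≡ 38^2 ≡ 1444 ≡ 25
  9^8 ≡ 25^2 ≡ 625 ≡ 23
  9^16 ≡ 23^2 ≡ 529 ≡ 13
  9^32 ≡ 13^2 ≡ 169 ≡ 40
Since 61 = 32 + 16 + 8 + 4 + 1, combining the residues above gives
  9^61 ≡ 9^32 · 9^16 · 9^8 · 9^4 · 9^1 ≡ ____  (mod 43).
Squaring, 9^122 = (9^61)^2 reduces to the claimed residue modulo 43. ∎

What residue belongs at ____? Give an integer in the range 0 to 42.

17

9^32 · 9^16 · 9^8 · 9^4 · 9^1 ≡ 40 · 13 · 23 · 25 · 9 = 2691000.
2691000 mod 43 = 17, so 9^61 ≡ 17 (mod 43).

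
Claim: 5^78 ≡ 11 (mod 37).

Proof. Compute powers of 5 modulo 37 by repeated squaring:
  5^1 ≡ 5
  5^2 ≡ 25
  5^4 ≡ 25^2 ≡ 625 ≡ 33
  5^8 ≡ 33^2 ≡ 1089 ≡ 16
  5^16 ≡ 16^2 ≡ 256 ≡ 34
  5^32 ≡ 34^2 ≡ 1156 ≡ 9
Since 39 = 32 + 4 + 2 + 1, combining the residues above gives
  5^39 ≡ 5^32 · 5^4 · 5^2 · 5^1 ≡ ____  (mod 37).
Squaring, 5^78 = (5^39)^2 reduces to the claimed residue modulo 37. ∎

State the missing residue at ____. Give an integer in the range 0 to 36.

14

5^32 · 5^4 · 5^2 · 5^1 ≡ 9 · 33 · 25 · 5 = 37125.
37125 mod 37 = 14, so 5^39 ≡ 14 (mod 37).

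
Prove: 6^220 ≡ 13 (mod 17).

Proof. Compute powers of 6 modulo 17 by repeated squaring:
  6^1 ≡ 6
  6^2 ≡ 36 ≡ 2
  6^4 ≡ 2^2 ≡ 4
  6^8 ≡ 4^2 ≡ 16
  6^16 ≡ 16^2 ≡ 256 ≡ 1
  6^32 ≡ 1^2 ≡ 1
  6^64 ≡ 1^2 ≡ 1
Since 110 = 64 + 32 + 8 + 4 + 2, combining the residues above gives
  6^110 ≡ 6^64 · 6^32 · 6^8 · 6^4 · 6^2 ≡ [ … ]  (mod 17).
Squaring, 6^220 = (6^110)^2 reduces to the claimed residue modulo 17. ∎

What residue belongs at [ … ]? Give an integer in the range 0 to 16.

9

Multiply the listed residues: 1 · 1 · 16 · 4 · 2 = 1 → 16 → 64 → 128.
Reducing modulo 17: 128 = 7·17 + 9, so 6^110 ≡ 9.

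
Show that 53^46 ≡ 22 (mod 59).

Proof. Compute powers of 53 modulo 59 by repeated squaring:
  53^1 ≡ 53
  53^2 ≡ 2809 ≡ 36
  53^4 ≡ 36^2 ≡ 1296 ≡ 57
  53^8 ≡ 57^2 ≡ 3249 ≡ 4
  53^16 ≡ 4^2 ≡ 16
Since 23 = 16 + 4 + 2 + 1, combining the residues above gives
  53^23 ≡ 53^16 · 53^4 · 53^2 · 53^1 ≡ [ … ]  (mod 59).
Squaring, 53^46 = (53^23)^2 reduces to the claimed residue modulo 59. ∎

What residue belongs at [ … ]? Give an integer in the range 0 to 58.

9

53^16 · 53^4 · 53^2 · 53^1 ≡ 16 · 57 · 36 · 53 = 1740096.
1740096 mod 59 = 9, so 53^23 ≡ 9 (mod 59).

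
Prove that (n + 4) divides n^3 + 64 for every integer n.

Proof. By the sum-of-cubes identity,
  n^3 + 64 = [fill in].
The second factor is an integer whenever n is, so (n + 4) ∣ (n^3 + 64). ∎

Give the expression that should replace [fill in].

a^3 + b^3 = (a + b)(a^2 - ab + b^2). With a = n, b = 4:
n^3 + 64 = (n + 4)(n^2 - 4n + 16).

(n + 4)(n^2 - 4n + 16)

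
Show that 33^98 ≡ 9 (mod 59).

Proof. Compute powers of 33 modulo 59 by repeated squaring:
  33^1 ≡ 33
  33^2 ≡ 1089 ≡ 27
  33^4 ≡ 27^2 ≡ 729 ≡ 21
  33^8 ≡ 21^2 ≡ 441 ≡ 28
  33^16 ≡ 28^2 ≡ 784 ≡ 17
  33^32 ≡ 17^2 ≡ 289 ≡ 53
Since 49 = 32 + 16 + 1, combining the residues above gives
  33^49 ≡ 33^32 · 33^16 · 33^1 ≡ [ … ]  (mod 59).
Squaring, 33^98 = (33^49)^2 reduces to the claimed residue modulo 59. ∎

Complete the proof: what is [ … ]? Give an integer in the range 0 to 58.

56

Multiply the listed residues: 53 · 17 · 33 = 901 → 29733.
Reducing modulo 59: 29733 = 503·59 + 56, so 33^49 ≡ 56.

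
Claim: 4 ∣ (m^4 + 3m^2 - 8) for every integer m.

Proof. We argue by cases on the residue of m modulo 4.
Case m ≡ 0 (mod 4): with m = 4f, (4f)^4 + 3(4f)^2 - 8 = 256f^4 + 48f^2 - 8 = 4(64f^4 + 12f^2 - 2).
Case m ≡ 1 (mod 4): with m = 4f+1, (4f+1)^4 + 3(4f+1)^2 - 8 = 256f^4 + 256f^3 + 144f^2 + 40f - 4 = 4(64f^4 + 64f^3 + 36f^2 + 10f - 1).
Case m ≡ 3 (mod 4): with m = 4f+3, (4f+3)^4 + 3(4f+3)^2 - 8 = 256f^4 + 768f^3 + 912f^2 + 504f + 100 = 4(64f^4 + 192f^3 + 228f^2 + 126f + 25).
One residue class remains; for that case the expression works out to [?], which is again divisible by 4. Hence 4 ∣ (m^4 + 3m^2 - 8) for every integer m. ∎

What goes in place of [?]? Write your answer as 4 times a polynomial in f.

4(64f^4 + 128f^3 + 108f^2 + 44f + 5)

Only m ≡ 2 (mod 4) is unaccounted for. Put m = 4f+2:
(4f+2)^4 + 3(4f+2)^2 - 8 expands to 256f^4 + 512f^3 + 432f^2 + 176f + 20,
and factoring out 4 leaves 4(64f^4 + 128f^3 + 108f^2 + 44f + 5).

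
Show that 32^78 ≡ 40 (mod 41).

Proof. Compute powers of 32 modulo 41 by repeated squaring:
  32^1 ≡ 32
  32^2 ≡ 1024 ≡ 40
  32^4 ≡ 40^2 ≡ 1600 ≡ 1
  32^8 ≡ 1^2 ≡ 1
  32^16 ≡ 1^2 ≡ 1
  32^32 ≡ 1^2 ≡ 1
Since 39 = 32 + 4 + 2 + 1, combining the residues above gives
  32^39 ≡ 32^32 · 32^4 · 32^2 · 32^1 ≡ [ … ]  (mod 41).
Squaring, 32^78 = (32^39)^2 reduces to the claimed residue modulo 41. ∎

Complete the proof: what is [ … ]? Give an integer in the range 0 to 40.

32^32 · 32^4 · 32^2 · 32^1 ≡ 1 · 1 · 40 · 32 = 1280.
1280 mod 41 = 9, so 32^39 ≡ 9 (mod 41).

9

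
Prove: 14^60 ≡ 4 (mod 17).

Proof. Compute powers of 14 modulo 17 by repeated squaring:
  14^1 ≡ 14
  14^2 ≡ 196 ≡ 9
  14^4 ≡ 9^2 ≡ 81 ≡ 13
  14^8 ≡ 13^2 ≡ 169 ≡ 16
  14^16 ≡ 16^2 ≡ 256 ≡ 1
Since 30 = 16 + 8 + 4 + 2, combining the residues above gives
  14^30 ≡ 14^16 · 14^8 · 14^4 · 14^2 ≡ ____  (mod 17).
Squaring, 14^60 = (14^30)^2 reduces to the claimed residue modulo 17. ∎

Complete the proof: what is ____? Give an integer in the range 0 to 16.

2

Multiply the listed residues: 1 · 16 · 13 · 9 = 16 → 208 → 1872.
Reducing modulo 17: 1872 = 110·17 + 2, so 14^30 ≡ 2.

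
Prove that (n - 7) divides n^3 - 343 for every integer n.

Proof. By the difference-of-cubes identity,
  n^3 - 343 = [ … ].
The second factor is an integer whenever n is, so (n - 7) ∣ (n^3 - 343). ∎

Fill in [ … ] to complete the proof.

(n - 7)(n^2 + 7n + 49)

a^3 - b^3 = (a - b)(a^2 + ab + b^2). With a = n, b = 7:
n^3 - 343 = (n - 7)(n^2 + 7n + 49).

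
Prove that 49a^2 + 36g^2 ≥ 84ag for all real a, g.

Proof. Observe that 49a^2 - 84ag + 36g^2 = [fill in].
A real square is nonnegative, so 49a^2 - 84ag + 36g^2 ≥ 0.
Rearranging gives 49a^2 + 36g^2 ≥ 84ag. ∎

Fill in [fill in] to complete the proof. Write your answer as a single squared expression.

The leading and trailing coefficients are 7^2 and 6^2, and 84 = 2·7·6, so the trinomial is (7a - 6g)^2.
Hence 49a^2 - 84ag + 36g^2 ≥ 0.

(7a - 6g)^2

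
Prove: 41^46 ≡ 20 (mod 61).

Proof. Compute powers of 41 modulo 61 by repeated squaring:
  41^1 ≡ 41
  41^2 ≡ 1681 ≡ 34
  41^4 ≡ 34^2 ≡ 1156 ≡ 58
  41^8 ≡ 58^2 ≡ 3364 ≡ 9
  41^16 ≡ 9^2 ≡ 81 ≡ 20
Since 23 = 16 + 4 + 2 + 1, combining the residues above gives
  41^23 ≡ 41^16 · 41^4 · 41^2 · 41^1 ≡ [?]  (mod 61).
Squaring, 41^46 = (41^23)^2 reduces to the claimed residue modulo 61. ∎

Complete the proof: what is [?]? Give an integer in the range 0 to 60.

52

Multiply the listed residues: 20 · 58 · 34 · 41 = 1160 → 39440 → 1617040.
Reducing modulo 61: 1617040 = 26508·61 + 52, so 41^23 ≡ 52.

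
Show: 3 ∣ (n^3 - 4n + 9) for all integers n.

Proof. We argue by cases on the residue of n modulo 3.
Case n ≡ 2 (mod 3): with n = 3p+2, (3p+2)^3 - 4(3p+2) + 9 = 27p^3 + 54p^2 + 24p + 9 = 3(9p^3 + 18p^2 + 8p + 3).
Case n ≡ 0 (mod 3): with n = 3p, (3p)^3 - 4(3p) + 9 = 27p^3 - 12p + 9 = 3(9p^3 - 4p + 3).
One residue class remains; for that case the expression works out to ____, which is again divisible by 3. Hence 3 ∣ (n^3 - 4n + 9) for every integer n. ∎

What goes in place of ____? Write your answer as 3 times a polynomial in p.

Only n ≡ 1 (mod 3) is unaccounted for. Put n = 3p+1:
(3p+1)^3 - 4(3p+1) + 9 expands to 27p^3 + 27p^2 - 3p + 6,
and factoring out 3 leaves 3(9p^3 + 9p^2 - p + 2).

3(9p^3 + 9p^2 - p + 2)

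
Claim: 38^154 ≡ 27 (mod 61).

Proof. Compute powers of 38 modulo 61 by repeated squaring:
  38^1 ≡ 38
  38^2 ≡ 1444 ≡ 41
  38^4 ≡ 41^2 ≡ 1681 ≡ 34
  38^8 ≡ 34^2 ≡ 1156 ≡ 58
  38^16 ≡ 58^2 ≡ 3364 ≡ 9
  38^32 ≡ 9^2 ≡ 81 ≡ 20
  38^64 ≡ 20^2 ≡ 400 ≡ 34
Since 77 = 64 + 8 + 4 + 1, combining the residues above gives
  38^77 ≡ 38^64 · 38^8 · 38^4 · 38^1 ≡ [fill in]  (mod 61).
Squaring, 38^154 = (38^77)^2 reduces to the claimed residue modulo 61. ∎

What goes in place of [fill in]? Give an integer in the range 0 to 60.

38^64 · 38^8 · 38^4 · 38^1 ≡ 34 · 58 · 34 · 38 = 2547824.
2547824 mod 61 = 37, so 38^77 ≡ 37 (mod 61).

37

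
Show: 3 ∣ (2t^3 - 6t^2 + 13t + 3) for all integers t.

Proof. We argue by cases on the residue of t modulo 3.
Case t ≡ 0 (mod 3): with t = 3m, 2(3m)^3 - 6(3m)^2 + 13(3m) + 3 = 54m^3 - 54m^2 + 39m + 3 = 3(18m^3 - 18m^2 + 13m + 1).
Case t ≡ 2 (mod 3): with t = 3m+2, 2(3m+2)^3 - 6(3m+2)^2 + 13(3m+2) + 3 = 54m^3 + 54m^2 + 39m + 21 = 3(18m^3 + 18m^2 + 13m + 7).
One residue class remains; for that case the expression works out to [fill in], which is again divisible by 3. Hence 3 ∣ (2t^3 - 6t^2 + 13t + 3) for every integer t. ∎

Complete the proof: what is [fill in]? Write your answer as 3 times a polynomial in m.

3(18m^3 + 7m + 4)

The residues treated are {0, 2}, so the missing case is t ≡ 1 (mod 3); write t = 3m+1.
Then 2(3m+1)^3 - 6(3m+1)^2 + 13(3m+1) + 3 = 54m^3 + 21m + 12 = 3(18m^3 + 7m + 4).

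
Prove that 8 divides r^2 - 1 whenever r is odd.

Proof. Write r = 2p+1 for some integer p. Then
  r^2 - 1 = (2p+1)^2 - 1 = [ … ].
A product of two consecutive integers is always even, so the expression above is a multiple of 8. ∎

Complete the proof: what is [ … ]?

4p(p + 1)

(2p+1)^2 - 1 = 4p^2 + 4p + 1 - 1 = 4p^2 + 4p = 4p(p+1).
Since p and p+1 are consecutive, p(p+1) is even, and 4·(even) is a multiple of 8.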